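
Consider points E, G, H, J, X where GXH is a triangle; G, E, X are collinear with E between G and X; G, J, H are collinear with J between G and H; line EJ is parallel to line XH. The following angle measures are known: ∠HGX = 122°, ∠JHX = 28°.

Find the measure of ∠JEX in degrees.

∠JEX = 150°

1. ∠GHX = 28°  [J on ray HG]
2. ∠GXH = 30°  [△GXH]
3. ∠GEJ = 30°  [EJ∥XH, corresponding at E]
4. ∠JEX = 150°  [linear pair at E on GX]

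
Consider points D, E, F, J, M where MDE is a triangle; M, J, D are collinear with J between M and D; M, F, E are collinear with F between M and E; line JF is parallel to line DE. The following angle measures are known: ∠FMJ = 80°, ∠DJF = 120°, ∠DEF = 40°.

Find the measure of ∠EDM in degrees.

1. ∠DME = 80°  [J on MD, F on ME]
2. ∠DEM = 40°  [F on ray EM]
3. ∠EDM = 60°  [△MDE]

∠EDM = 60°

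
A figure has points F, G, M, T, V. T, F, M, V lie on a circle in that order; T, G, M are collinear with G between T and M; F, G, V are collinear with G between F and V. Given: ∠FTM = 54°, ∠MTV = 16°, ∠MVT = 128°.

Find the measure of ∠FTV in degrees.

1. ∠FVM = 54°  [same arc FM]
2. ∠MFV = 16°  [same arc MV]
3. ∠FMV = 110°  [△FMV]
4. ∠FTV = 70°  [cyclic TFMV, opposite ∠T+∠M]

∠FTV = 70°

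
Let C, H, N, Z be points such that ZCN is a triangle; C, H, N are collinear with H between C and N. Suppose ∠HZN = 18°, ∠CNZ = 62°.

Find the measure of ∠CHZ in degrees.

∠CHZ = 80°

1. ∠HNZ = 62°  [H on ray NC]
2. ∠NHZ = 100°  [△ZHN]
3. ∠CHZ = 80°  [linear pair at H on CN]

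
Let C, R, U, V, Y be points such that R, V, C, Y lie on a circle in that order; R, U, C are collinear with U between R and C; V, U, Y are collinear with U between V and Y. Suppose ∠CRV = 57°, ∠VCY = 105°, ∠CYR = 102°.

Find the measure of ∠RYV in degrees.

1. ∠CVR = 78°  [cyclic RVCY, opposite ∠V+∠Y]
2. ∠RCV = 45°  [△RVC]
3. ∠RYV = 45°  [same arc RV]

∠RYV = 45°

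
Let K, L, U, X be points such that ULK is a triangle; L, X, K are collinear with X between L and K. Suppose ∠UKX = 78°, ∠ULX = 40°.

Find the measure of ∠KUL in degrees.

1. ∠LKU = 78°  [X on ray KL]
2. ∠KLU = 40°  [X on ray LK]
3. ∠KUL = 62°  [△ULK]

∠KUL = 62°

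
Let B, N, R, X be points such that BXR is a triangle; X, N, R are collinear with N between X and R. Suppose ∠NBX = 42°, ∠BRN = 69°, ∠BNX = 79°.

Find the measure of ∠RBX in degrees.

∠RBX = 52°

1. ∠BXN = 59°  [△BXN]
2. ∠BRX = 69°  [N on ray RX]
3. ∠BXR = 59°  [N on ray XR]
4. ∠RBX = 52°  [△BXR]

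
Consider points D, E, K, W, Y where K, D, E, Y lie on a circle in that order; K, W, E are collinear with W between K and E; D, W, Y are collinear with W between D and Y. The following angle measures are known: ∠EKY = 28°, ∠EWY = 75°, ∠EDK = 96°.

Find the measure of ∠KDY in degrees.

1. ∠EYK = 84°  [cyclic KDEY, opposite ∠D+∠Y]
2. ∠KEY = 68°  [△KEY]
3. ∠KDY = 68°  [same arc KY]

∠KDY = 68°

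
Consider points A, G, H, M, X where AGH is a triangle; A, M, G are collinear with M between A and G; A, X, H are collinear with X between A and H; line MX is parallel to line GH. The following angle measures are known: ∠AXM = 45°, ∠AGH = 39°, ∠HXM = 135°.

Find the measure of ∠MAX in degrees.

∠MAX = 96°

1. ∠AHG = 45°  [MX∥GH, corresponding at X]
2. ∠GAH = 96°  [△AGH]
3. ∠MAX = 96°  [M on AG, X on AH]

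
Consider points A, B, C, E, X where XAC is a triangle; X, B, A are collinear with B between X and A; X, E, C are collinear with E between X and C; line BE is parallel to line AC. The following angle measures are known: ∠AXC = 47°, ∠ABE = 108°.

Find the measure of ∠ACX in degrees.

∠ACX = 61°

1. ∠BXE = 47°  [B on XA, E on XC]
2. ∠EBX = 72°  [linear pair at B on XA]
3. ∠BEX = 61°  [△XBE]
4. ∠ACX = 61°  [BE∥AC, corresponding at E]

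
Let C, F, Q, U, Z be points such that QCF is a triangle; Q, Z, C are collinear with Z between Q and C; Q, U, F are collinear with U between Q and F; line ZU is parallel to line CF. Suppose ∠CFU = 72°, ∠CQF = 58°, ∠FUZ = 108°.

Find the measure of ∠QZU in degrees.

1. ∠CFQ = 72°  [U on ray FQ]
2. ∠FCQ = 50°  [△QCF]
3. ∠QZU = 50°  [ZU∥CF, corresponding at Z]

∠QZU = 50°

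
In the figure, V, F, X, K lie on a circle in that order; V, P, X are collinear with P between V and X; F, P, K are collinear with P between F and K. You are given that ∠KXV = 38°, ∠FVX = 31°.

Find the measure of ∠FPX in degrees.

∠FPX = 69°

1. ∠KFV = 38°  [same arc VK]
2. ∠FPV = 111°  [△VPF]
3. ∠FPX = 69°  [linear pair at P on VX]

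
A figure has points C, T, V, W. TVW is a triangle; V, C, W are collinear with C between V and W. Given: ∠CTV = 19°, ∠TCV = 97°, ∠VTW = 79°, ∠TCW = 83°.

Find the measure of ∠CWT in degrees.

∠CWT = 37°

1. ∠CVT = 64°  [△TVC]
2. ∠TVW = 64°  [C on ray VW]
3. ∠TWV = 37°  [△TVW]
4. ∠CWT = 37°  [C on ray WV]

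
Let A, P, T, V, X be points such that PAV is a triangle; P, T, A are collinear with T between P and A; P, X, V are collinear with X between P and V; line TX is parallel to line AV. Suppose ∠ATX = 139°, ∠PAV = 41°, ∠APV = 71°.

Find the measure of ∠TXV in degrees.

1. ∠PTX = 41°  [linear pair at T on PA]
2. ∠TPX = 71°  [T on PA, X on PV]
3. ∠PXT = 68°  [△PTX]
4. ∠TXV = 112°  [linear pair at X on PV]

∠TXV = 112°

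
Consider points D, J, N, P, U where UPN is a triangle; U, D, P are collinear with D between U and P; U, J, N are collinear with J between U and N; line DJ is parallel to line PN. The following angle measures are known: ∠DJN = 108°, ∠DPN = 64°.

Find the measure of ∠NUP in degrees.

∠NUP = 44°

1. ∠DJU = 72°  [linear pair at J on UN]
2. ∠NPU = 64°  [D on ray PU]
3. ∠PNU = 72°  [DJ∥PN, corresponding at J]
4. ∠NUP = 44°  [△UPN]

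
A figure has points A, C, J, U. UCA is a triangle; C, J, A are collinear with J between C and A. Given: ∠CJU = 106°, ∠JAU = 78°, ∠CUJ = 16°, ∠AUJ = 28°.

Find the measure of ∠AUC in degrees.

1. ∠JCU = 58°  [△UCJ]
2. ∠CAU = 78°  [J on ray AC]
3. ∠ACU = 58°  [J on ray CA]
4. ∠AUC = 44°  [△UCA]

∠AUC = 44°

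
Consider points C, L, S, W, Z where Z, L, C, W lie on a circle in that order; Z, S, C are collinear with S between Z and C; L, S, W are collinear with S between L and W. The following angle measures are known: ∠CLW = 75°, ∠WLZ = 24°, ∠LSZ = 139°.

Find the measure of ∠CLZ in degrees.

∠CLZ = 99°

1. ∠CZW = 75°  [same arc CW]
2. ∠WCZ = 24°  [same arc ZW]
3. ∠CWZ = 81°  [△ZCW]
4. ∠CLZ = 99°  [cyclic ZLCW, opposite ∠L+∠W]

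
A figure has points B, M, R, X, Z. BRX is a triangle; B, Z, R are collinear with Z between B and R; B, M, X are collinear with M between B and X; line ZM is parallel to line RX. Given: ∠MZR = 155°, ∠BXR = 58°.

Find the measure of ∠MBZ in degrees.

∠MBZ = 97°

1. ∠BZM = 25°  [linear pair at Z on BR]
2. ∠BMZ = 58°  [ZM∥RX, corresponding at M]
3. ∠MBZ = 97°  [△BZM]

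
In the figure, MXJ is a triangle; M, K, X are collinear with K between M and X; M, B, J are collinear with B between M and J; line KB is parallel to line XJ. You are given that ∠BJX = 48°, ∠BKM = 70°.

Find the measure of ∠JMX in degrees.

1. ∠MJX = 48°  [B on ray JM]
2. ∠JXM = 70°  [KB∥XJ, corresponding at K]
3. ∠JMX = 62°  [△MXJ]

∠JMX = 62°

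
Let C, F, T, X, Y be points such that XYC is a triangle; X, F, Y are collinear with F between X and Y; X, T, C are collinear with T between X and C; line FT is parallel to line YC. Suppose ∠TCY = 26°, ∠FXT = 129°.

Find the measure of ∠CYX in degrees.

∠CYX = 25°

1. ∠XCY = 26°  [T on ray CX]
2. ∠CXY = 129°  [F on XY, T on XC]
3. ∠CYX = 25°  [△XYC]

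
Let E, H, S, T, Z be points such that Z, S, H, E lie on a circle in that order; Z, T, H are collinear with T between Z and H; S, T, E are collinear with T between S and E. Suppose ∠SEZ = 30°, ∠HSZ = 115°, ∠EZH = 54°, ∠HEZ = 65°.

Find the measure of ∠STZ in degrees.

1. ∠SHZ = 30°  [same arc ZS]
2. ∠ESH = 54°  [same arc HE]
3. ∠HTS = 96°  [△STH]
4. ∠STZ = 84°  [linear pair at T on ZH]

∠STZ = 84°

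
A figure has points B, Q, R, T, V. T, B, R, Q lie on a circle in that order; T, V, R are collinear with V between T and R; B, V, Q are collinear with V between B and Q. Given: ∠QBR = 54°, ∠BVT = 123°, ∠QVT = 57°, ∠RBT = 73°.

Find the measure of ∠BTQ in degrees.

1. ∠QTR = 54°  [same arc RQ]
2. ∠BQT = 69°  [△TVQ]
3. ∠RQT = 107°  [cyclic TBRQ, opposite ∠B+∠Q]
4. ∠QRT = 19°  [△TRQ]
5. ∠QBT = 19°  [same arc TQ]
6. ∠BTQ = 92°  [△TBQ]

∠BTQ = 92°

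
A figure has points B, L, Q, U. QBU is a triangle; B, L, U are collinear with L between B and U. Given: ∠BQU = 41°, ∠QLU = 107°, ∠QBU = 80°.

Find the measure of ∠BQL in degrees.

∠BQL = 27°

1. ∠BLQ = 73°  [linear pair at L on BU]
2. ∠LBQ = 80°  [L on ray BU]
3. ∠BQL = 27°  [△QBL]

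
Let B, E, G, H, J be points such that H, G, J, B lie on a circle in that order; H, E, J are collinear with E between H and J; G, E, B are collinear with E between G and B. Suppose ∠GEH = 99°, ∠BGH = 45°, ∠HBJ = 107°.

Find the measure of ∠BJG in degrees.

∠BJG = 116°

1. ∠BEJ = 99°  [vertical angles at E]
2. ∠BJH = 45°  [same arc HB]
3. ∠BHJ = 28°  [△HJB]
4. ∠GBJ = 36°  [△JEB]
5. ∠BGJ = 28°  [same arc JB]
6. ∠BJG = 116°  [△GJB]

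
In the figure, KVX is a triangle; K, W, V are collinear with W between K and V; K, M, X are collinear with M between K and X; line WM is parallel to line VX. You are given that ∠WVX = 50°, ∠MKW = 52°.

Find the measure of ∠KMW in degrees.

∠KMW = 78°

1. ∠KVX = 50°  [W on ray VK]
2. ∠VKX = 52°  [W on KV, M on KX]
3. ∠KXV = 78°  [△KVX]
4. ∠KMW = 78°  [WM∥VX, corresponding at M]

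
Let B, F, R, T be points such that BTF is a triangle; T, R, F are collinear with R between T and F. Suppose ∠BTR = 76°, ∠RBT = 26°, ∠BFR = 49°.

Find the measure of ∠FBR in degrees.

1. ∠BRT = 78°  [△BTR]
2. ∠BRF = 102°  [linear pair at R on TF]
3. ∠FBR = 29°  [△BRF]

∠FBR = 29°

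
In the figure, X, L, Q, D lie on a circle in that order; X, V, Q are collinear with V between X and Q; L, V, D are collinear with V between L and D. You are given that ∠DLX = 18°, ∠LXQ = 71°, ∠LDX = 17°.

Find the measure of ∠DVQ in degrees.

1. ∠DQX = 18°  [same arc XD]
2. ∠LDQ = 71°  [same arc LQ]
3. ∠DVQ = 91°  [△QVD]

∠DVQ = 91°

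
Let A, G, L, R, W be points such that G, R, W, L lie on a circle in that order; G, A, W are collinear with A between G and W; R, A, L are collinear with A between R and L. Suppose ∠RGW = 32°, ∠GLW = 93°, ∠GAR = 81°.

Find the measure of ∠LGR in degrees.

∠LGR = 52°

1. ∠GRL = 67°  [△GAR]
2. ∠GRW = 87°  [cyclic GRWL, opposite ∠R+∠L]
3. ∠GWR = 61°  [△GRW]
4. ∠GLR = 61°  [same arc GR]
5. ∠LGR = 52°  [△GRL]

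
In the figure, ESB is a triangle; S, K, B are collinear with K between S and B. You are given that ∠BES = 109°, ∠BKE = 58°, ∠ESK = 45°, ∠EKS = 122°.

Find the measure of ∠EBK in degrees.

1. ∠BSE = 45°  [K on ray SB]
2. ∠EBS = 26°  [△ESB]
3. ∠EBK = 26°  [K on ray BS]

∠EBK = 26°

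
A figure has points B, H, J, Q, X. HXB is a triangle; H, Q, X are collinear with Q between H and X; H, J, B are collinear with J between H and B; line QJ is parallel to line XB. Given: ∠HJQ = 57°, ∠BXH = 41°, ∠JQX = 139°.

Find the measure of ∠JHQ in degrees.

∠JHQ = 82°

1. ∠HBX = 57°  [QJ∥XB, corresponding at J]
2. ∠BHX = 82°  [△HXB]
3. ∠JHQ = 82°  [Q on HX, J on HB]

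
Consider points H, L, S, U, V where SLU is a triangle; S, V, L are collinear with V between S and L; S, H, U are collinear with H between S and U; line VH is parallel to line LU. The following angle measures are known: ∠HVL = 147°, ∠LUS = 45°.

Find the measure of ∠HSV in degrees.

1. ∠HVS = 33°  [linear pair at V on SL]
2. ∠SHV = 45°  [VH∥LU, corresponding at H]
3. ∠HSV = 102°  [△SVH]

∠HSV = 102°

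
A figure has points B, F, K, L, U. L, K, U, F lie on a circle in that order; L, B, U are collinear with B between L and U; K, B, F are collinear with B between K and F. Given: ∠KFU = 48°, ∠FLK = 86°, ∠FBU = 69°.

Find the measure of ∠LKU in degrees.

∠LKU = 101°

1. ∠KLU = 48°  [same arc KU]
2. ∠FUK = 94°  [cyclic LKUF, opposite ∠L+∠U]
3. ∠KBL = 69°  [vertical angles at B]
4. ∠FKU = 38°  [△KUF]
5. ∠KBU = 111°  [linear pair at B on LU]
6. ∠KUL = 31°  [△KBU]
7. ∠LKU = 101°  [△LKU]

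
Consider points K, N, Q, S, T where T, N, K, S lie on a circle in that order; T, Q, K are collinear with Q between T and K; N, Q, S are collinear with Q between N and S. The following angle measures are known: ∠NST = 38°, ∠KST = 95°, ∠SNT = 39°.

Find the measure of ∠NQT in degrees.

∠NQT = 84°

1. ∠NKT = 38°  [same arc TN]
2. ∠KNT = 85°  [cyclic TNKS, opposite ∠N+∠S]
3. ∠KTN = 57°  [△TNK]
4. ∠NQT = 84°  [△TQN]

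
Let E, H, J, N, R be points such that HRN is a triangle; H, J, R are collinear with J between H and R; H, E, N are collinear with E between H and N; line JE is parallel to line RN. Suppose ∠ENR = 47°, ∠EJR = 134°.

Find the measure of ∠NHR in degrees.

1. ∠HNR = 47°  [E on ray NH]
2. ∠EJH = 46°  [linear pair at J on HR]
3. ∠HEJ = 47°  [JE∥RN, corresponding at E]
4. ∠EHJ = 87°  [△HJE]
5. ∠NHR = 87°  [J on HR, E on HN]

∠NHR = 87°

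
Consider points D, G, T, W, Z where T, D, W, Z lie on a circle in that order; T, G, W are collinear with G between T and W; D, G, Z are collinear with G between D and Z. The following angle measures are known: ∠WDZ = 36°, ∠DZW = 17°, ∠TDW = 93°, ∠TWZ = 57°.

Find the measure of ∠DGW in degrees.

∠DGW = 74°

1. ∠DTW = 17°  [same arc DW]
2. ∠DWT = 70°  [△TDW]
3. ∠DGW = 74°  [△DGW]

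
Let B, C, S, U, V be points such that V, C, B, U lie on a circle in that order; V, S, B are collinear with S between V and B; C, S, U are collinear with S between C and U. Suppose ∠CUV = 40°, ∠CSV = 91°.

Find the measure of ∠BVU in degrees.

1. ∠CBV = 40°  [same arc VC]
2. ∠BSC = 89°  [linear pair at S on VB]
3. ∠BCU = 51°  [△CSB]
4. ∠BVU = 51°  [same arc BU]

∠BVU = 51°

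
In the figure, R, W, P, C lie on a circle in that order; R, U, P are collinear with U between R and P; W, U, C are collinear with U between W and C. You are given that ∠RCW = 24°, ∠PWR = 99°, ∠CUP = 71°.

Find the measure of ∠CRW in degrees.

1. ∠RPW = 24°  [same arc RW]
2. ∠PRW = 57°  [△RWP]
3. ∠RUW = 71°  [vertical angles at U]
4. ∠CWR = 52°  [△RUW]
5. ∠CRW = 104°  [△RWC]

∠CRW = 104°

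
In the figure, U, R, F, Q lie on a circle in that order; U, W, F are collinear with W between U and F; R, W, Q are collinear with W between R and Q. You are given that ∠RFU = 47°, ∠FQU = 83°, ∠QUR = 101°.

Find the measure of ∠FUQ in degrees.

∠FUQ = 65°

1. ∠RQU = 47°  [same arc UR]
2. ∠QRU = 32°  [△URQ]
3. ∠QFU = 32°  [same arc UQ]
4. ∠FUQ = 65°  [△UFQ]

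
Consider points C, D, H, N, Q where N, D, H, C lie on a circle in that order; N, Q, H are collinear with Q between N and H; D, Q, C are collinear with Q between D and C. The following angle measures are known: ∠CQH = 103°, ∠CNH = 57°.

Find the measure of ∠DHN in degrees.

∠DHN = 46°

1. ∠DQN = 103°  [vertical angles at Q]
2. ∠CDH = 57°  [same arc HC]
3. ∠DQH = 77°  [linear pair at Q on NH]
4. ∠DHN = 46°  [△DQH]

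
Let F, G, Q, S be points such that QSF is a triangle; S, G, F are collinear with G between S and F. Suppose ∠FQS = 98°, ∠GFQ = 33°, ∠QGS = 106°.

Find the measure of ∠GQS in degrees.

1. ∠QFS = 33°  [G on ray FS]
2. ∠FSQ = 49°  [△QSF]
3. ∠GSQ = 49°  [G on ray SF]
4. ∠GQS = 25°  [△QSG]

∠GQS = 25°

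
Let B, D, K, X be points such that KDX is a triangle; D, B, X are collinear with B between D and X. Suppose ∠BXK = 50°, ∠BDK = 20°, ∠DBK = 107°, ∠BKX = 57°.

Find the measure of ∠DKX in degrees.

∠DKX = 110°

1. ∠DXK = 50°  [B on ray XD]
2. ∠KDX = 20°  [B on ray DX]
3. ∠DKX = 110°  [△KDX]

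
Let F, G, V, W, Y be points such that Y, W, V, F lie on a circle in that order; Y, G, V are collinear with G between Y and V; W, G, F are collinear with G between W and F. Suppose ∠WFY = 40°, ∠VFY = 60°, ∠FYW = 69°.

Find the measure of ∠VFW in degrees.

∠VFW = 20°

1. ∠WVY = 40°  [same arc YW]
2. ∠VWY = 120°  [cyclic YWVF, opposite ∠W+∠F]
3. ∠VYW = 20°  [△YWV]
4. ∠VFW = 20°  [same arc WV]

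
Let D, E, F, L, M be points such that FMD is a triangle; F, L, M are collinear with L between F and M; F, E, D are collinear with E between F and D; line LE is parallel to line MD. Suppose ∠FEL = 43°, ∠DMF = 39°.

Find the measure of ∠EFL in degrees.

1. ∠FDM = 43°  [LE∥MD, corresponding at E]
2. ∠DFM = 98°  [△FMD]
3. ∠EFL = 98°  [L on FM, E on FD]

∠EFL = 98°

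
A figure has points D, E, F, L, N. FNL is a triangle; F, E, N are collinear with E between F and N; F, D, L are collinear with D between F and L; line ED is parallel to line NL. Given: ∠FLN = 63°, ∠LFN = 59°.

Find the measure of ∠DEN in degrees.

∠DEN = 122°

1. ∠FNL = 58°  [△FNL]
2. ∠DEF = 58°  [ED∥NL, corresponding at E]
3. ∠DEN = 122°  [linear pair at E on FN]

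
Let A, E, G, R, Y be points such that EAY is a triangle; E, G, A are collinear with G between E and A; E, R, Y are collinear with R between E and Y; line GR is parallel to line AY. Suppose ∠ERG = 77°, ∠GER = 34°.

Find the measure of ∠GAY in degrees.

1. ∠EGR = 69°  [△EGR]
2. ∠AGR = 111°  [linear pair at G on EA]
3. ∠GAY = 69°  [GR∥AY, co-interior at A–G]

∠GAY = 69°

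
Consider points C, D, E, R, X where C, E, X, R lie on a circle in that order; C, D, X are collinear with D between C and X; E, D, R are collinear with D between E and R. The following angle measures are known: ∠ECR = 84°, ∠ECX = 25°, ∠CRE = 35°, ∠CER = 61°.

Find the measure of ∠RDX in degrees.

1. ∠ERX = 25°  [same arc EX]
2. ∠CXR = 61°  [same arc CR]
3. ∠RDX = 94°  [△XDR]

∠RDX = 94°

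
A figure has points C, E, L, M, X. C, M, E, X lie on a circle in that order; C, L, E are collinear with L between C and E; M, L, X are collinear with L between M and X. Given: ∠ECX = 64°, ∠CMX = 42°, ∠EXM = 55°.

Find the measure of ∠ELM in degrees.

1. ∠ECM = 55°  [same arc ME]
2. ∠CLM = 83°  [△CLM]
3. ∠ELM = 97°  [linear pair at L on CE]

∠ELM = 97°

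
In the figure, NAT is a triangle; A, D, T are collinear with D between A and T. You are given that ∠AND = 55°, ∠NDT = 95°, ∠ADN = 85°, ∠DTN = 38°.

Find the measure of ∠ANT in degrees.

∠ANT = 102°

1. ∠DAN = 40°  [△NAD]
2. ∠ATN = 38°  [D on ray TA]
3. ∠NAT = 40°  [D on ray AT]
4. ∠ANT = 102°  [△NAT]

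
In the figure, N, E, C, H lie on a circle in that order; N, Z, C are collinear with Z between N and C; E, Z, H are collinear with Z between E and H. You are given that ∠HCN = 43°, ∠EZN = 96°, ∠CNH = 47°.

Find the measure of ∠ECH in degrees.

1. ∠CZH = 96°  [vertical angles at Z]
2. ∠CEH = 47°  [same arc CH]
3. ∠CHE = 41°  [△CZH]
4. ∠ECH = 92°  [△ECH]

∠ECH = 92°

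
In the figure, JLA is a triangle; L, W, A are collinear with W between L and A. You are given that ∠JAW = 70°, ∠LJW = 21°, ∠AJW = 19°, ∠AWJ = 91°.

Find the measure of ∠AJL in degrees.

1. ∠JAL = 70°  [W on ray AL]
2. ∠JWL = 89°  [linear pair at W on LA]
3. ∠JLW = 70°  [△JLW]
4. ∠ALJ = 70°  [W on ray LA]
5. ∠AJL = 40°  [△JLA]

∠AJL = 40°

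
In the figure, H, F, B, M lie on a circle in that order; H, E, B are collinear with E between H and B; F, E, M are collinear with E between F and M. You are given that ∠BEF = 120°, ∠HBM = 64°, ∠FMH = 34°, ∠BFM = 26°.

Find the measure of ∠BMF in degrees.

∠BMF = 56°

1. ∠HEM = 120°  [vertical angles at E]
2. ∠BEM = 60°  [linear pair at E on HB]
3. ∠BMF = 56°  [△BEM]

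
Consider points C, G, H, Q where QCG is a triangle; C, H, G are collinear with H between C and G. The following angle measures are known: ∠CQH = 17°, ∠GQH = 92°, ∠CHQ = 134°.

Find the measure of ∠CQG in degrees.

∠CQG = 109°

1. ∠HCQ = 29°  [△QCH]
2. ∠GHQ = 46°  [linear pair at H on CG]
3. ∠GCQ = 29°  [H on ray CG]
4. ∠HGQ = 42°  [△QHG]
5. ∠CGQ = 42°  [H on ray GC]
6. ∠CQG = 109°  [△QCG]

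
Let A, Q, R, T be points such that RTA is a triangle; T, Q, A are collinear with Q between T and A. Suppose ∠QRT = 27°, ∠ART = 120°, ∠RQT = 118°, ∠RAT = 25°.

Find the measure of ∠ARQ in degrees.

1. ∠AQR = 62°  [linear pair at Q on TA]
2. ∠QAR = 25°  [Q on ray AT]
3. ∠ARQ = 93°  [△RQA]

∠ARQ = 93°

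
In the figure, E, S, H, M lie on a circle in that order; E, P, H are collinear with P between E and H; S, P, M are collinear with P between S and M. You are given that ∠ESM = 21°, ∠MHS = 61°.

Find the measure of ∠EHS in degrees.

1. ∠MES = 119°  [cyclic ESHM, opposite ∠E+∠H]
2. ∠EMS = 40°  [△ESM]
3. ∠EHS = 40°  [same arc ES]

∠EHS = 40°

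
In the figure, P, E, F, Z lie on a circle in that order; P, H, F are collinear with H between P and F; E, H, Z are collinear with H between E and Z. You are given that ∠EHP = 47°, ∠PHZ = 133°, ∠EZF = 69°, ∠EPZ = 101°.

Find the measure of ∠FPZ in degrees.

∠FPZ = 32°

1. ∠EFZ = 79°  [cyclic PEFZ, opposite ∠P+∠F]
2. ∠FEZ = 32°  [△EFZ]
3. ∠FPZ = 32°  [same arc FZ]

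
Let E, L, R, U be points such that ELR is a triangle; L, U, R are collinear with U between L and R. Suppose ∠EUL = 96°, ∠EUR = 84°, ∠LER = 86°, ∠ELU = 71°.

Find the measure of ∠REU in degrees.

1. ∠ELR = 71°  [U on ray LR]
2. ∠ERL = 23°  [△ELR]
3. ∠ERU = 23°  [U on ray RL]
4. ∠REU = 73°  [△EUR]

∠REU = 73°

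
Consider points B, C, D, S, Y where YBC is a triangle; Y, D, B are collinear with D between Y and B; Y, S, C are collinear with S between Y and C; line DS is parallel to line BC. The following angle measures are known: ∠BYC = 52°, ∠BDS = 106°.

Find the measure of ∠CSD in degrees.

1. ∠DYS = 52°  [D on YB, S on YC]
2. ∠SDY = 74°  [linear pair at D on YB]
3. ∠DSY = 54°  [△YDS]
4. ∠CSD = 126°  [linear pair at S on YC]

∠CSD = 126°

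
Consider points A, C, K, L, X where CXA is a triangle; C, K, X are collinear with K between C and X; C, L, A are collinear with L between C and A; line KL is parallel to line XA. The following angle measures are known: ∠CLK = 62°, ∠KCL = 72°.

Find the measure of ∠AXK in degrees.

1. ∠CKL = 46°  [△CKL]
2. ∠LKX = 134°  [linear pair at K on CX]
3. ∠AXK = 46°  [KL∥XA, co-interior at X–K]

∠AXK = 46°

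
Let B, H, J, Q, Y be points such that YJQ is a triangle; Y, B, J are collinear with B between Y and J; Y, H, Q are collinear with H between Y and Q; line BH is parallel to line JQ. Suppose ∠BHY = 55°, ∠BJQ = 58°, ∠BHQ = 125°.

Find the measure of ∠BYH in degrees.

∠BYH = 67°

1. ∠JQY = 55°  [BH∥JQ, corresponding at H]
2. ∠QJY = 58°  [B on ray JY]
3. ∠JYQ = 67°  [△YJQ]
4. ∠BYH = 67°  [B on YJ, H on YQ]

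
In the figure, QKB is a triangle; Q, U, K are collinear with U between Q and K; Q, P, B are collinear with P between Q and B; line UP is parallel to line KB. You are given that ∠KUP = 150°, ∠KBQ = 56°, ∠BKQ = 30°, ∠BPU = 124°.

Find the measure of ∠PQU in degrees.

∠PQU = 94°

1. ∠PUQ = 30°  [linear pair at U on QK]
2. ∠QPU = 56°  [UP∥KB, corresponding at P]
3. ∠PQU = 94°  [△QUP]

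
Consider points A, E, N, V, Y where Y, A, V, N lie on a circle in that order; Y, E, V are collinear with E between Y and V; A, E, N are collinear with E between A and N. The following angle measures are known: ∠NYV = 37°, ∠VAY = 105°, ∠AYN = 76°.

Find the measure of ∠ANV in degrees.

1. ∠NAV = 37°  [same arc VN]
2. ∠AVN = 104°  [cyclic YAVN, opposite ∠Y+∠V]
3. ∠ANV = 39°  [△AVN]

∠ANV = 39°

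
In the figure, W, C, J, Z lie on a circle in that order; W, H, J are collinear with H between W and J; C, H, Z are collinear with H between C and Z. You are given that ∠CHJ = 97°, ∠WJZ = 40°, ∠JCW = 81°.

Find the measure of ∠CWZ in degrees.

1. ∠WHZ = 97°  [vertical angles at H]
2. ∠WCZ = 40°  [same arc WZ]
3. ∠JZW = 99°  [cyclic WCJZ, opposite ∠C+∠Z]
4. ∠JWZ = 41°  [△WJZ]
5. ∠CZW = 42°  [△WHZ]
6. ∠CWZ = 98°  [△WCZ]

∠CWZ = 98°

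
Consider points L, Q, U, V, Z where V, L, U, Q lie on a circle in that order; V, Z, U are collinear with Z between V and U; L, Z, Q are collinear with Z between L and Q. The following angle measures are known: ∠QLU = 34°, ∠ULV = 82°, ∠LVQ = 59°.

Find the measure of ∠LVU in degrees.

∠LVU = 25°

1. ∠LUQ = 121°  [cyclic VLUQ, opposite ∠V+∠U]
2. ∠LQU = 25°  [△LUQ]
3. ∠LVU = 25°  [same arc LU]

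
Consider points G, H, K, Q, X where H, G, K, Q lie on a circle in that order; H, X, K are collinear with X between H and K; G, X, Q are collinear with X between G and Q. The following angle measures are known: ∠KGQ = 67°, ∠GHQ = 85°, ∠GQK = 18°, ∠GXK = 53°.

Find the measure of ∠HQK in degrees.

∠HQK = 78°

1. ∠GKH = 60°  [△GXK]
2. ∠GHK = 18°  [same arc GK]
3. ∠HGK = 102°  [△HGK]
4. ∠HQK = 78°  [cyclic HGKQ, opposite ∠G+∠Q]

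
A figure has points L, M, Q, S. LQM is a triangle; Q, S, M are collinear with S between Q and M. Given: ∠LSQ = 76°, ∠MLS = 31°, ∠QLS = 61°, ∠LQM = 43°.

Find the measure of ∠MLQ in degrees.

1. ∠LSM = 104°  [linear pair at S on QM]
2. ∠LMS = 45°  [△LSM]
3. ∠LMQ = 45°  [S on ray MQ]
4. ∠MLQ = 92°  [△LQM]

∠MLQ = 92°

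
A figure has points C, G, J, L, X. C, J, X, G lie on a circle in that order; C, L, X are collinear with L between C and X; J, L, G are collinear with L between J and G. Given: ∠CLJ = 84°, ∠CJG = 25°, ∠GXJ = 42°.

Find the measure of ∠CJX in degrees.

∠CJX = 92°

1. ∠JCX = 71°  [△CLJ]
2. ∠GCJ = 138°  [cyclic CJXG, opposite ∠C+∠X]
3. ∠CGJ = 17°  [△CJG]
4. ∠CXJ = 17°  [same arc CJ]
5. ∠CJX = 92°  [△CJX]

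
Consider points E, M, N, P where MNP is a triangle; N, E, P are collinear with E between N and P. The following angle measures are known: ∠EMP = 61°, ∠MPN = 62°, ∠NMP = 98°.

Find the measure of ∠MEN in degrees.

1. ∠EPM = 62°  [E on ray PN]
2. ∠MEP = 57°  [△MEP]
3. ∠MEN = 123°  [linear pair at E on NP]

∠MEN = 123°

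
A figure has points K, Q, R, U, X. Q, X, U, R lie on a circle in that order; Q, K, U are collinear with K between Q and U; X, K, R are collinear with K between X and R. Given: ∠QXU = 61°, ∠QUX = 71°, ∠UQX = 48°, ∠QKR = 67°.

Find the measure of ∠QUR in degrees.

∠QUR = 19°

1. ∠QRU = 119°  [cyclic QXUR, opposite ∠X+∠R]
2. ∠QRX = 71°  [same arc QX]
3. ∠RQU = 42°  [△QKR]
4. ∠QUR = 19°  [△QUR]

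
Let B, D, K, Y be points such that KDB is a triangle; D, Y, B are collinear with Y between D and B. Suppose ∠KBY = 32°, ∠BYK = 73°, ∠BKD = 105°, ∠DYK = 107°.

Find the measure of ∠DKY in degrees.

1. ∠DBK = 32°  [Y on ray BD]
2. ∠BDK = 43°  [△KDB]
3. ∠KDY = 43°  [Y on ray DB]
4. ∠DKY = 30°  [△KDY]

∠DKY = 30°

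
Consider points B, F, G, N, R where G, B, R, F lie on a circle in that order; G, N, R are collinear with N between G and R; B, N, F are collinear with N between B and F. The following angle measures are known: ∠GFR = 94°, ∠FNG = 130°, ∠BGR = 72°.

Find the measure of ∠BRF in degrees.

∠BRF = 80°

1. ∠GBR = 86°  [cyclic GBRF, opposite ∠B+∠F]
2. ∠BNR = 130°  [vertical angles at N]
3. ∠BFR = 72°  [same arc BR]
4. ∠BRG = 22°  [△GBR]
5. ∠FBR = 28°  [△BNR]
6. ∠BRF = 80°  [△BRF]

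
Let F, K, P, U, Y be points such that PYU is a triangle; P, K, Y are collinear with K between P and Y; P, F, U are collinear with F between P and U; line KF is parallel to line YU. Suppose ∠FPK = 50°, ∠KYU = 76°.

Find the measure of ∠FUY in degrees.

∠FUY = 54°

1. ∠UPY = 50°  [K on PY, F on PU]
2. ∠PYU = 76°  [K on ray YP]
3. ∠PUY = 54°  [△PYU]
4. ∠FUY = 54°  [F on ray UP]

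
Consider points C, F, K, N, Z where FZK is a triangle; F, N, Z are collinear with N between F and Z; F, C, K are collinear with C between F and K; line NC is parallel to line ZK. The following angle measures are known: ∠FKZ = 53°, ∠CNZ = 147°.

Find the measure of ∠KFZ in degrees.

∠KFZ = 94°

1. ∠FCN = 53°  [NC∥ZK, corresponding at C]
2. ∠CNF = 33°  [linear pair at N on FZ]
3. ∠CFN = 94°  [△FNC]
4. ∠KFZ = 94°  [N on FZ, C on FK]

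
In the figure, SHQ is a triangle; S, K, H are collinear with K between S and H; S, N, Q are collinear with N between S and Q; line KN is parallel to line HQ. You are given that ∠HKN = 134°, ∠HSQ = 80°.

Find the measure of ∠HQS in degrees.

1. ∠NKS = 46°  [linear pair at K on SH]
2. ∠KSN = 80°  [K on SH, N on SQ]
3. ∠KNS = 54°  [△SKN]
4. ∠HQS = 54°  [KN∥HQ, corresponding at N]

∠HQS = 54°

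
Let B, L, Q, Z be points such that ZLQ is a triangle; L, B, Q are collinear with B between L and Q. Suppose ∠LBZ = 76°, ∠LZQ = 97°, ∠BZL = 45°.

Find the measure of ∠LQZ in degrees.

1. ∠BLZ = 59°  [△ZLB]
2. ∠QLZ = 59°  [B on ray LQ]
3. ∠LQZ = 24°  [△ZLQ]

∠LQZ = 24°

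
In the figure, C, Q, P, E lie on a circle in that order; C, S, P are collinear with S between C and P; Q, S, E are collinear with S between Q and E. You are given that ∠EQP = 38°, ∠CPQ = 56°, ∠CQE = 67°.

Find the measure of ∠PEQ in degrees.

1. ∠CEQ = 56°  [same arc CQ]
2. ∠ECQ = 57°  [△CQE]
3. ∠EPQ = 123°  [cyclic CQPE, opposite ∠C+∠P]
4. ∠PEQ = 19°  [△QPE]

∠PEQ = 19°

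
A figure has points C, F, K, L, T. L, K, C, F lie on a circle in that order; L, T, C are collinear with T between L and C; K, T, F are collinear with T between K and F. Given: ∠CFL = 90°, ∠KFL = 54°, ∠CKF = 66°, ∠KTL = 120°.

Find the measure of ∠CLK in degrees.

1. ∠CKL = 90°  [cyclic LKCF, opposite ∠K+∠F]
2. ∠KCL = 54°  [same arc LK]
3. ∠CLK = 36°  [△LKC]

∠CLK = 36°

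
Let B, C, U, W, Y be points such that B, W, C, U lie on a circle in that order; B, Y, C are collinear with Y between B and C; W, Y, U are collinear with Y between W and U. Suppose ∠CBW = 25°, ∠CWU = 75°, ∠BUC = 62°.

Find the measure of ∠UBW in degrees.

1. ∠CUW = 25°  [same arc WC]
2. ∠UCW = 80°  [△WCU]
3. ∠UBW = 100°  [cyclic BWCU, opposite ∠B+∠C]

∠UBW = 100°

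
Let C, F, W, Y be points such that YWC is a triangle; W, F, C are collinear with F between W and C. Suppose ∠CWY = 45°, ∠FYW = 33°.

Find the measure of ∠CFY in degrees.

∠CFY = 78°

1. ∠FWY = 45°  [F on ray WC]
2. ∠WFY = 102°  [△YWF]
3. ∠CFY = 78°  [linear pair at F on WC]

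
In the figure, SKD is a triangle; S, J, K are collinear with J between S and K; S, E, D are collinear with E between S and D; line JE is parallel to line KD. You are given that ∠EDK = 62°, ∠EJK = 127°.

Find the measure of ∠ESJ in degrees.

1. ∠KDS = 62°  [E on ray DS]
2. ∠EJS = 53°  [linear pair at J on SK]
3. ∠JES = 62°  [JE∥KD, corresponding at E]
4. ∠ESJ = 65°  [△SJE]

∠ESJ = 65°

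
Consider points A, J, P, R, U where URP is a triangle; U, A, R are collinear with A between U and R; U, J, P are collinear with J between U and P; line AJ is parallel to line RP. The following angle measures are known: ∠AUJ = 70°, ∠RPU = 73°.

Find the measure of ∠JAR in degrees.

1. ∠PUR = 70°  [A on UR, J on UP]
2. ∠PRU = 37°  [△URP]
3. ∠JAU = 37°  [AJ∥RP, corresponding at A]
4. ∠JAR = 143°  [linear pair at A on UR]

∠JAR = 143°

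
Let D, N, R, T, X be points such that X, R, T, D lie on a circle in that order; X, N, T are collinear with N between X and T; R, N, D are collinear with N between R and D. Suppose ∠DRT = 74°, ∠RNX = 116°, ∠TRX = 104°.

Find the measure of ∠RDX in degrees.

1. ∠DXT = 74°  [same arc TD]
2. ∠DNT = 116°  [vertical angles at N]
3. ∠DNX = 64°  [linear pair at N on XT]
4. ∠RDX = 42°  [△XND]

∠RDX = 42°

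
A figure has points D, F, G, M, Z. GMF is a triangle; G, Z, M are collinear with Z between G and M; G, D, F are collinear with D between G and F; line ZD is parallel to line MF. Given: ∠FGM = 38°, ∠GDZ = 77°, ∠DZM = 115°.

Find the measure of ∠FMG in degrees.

∠FMG = 65°

1. ∠DGZ = 38°  [Z on GM, D on GF]
2. ∠DZG = 65°  [△GZD]
3. ∠FMG = 65°  [ZD∥MF, corresponding at Z]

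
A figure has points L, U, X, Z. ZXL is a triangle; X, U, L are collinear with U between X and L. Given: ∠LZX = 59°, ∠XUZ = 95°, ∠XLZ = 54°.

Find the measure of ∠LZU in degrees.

∠LZU = 41°

1. ∠LUZ = 85°  [linear pair at U on XL]
2. ∠ULZ = 54°  [U on ray LX]
3. ∠LZU = 41°  [△ZUL]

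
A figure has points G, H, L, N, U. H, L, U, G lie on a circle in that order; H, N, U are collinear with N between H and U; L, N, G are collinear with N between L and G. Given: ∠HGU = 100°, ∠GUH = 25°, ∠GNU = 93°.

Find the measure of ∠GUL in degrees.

∠GUL = 63°

1. ∠GHU = 55°  [△HUG]
2. ∠LGU = 62°  [△UNG]
3. ∠GLU = 55°  [same arc UG]
4. ∠GUL = 63°  [△LUG]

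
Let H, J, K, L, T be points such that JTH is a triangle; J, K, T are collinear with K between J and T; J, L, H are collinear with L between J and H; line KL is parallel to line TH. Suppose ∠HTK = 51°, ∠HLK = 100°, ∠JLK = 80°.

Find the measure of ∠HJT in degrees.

1. ∠HTJ = 51°  [K on ray TJ]
2. ∠JHT = 80°  [KL∥TH, corresponding at L]
3. ∠HJT = 49°  [△JTH]

∠HJT = 49°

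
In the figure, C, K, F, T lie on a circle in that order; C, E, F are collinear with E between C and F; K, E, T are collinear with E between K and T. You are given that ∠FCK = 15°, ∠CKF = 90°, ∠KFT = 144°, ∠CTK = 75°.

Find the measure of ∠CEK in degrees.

∠CEK = 96°

1. ∠KCT = 36°  [cyclic CKFT, opposite ∠C+∠F]
2. ∠CKT = 69°  [△CKT]
3. ∠CEK = 96°  [△CEK]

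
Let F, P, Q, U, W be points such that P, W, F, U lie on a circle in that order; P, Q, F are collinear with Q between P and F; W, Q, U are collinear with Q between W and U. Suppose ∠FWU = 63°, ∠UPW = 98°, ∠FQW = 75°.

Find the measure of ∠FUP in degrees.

∠FUP = 77°

1. ∠FPU = 63°  [same arc FU]
2. ∠UFW = 82°  [cyclic PWFU, opposite ∠P+∠F]
3. ∠PQU = 75°  [vertical angles at Q]
4. ∠FUW = 35°  [△WFU]
5. ∠FQU = 105°  [linear pair at Q on PF]
6. ∠PFU = 40°  [△FQU]
7. ∠FUP = 77°  [△PFU]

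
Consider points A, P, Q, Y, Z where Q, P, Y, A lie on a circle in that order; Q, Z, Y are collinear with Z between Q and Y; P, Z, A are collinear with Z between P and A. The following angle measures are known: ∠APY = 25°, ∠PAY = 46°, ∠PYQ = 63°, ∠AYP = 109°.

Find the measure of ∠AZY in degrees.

1. ∠AQY = 25°  [same arc YA]
2. ∠PAQ = 63°  [same arc QP]
3. ∠AZQ = 92°  [△QZA]
4. ∠AZY = 88°  [linear pair at Z on QY]

∠AZY = 88°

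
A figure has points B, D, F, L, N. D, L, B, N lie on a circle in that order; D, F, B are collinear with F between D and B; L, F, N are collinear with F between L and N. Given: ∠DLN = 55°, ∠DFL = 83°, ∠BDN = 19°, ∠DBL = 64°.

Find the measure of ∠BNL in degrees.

∠BNL = 42°

1. ∠DBN = 55°  [same arc DN]
2. ∠BFN = 83°  [vertical angles at F]
3. ∠BNL = 42°  [△BFN]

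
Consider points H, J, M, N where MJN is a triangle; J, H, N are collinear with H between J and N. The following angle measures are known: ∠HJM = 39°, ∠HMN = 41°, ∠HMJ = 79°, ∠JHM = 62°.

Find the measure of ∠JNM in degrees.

∠JNM = 21°

1. ∠MHN = 118°  [linear pair at H on JN]
2. ∠HNM = 21°  [△MHN]
3. ∠JNM = 21°  [H on ray NJ]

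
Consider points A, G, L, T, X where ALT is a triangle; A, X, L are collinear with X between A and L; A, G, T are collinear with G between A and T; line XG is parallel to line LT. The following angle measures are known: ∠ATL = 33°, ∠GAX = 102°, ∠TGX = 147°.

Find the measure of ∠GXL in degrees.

∠GXL = 135°

1. ∠AGX = 33°  [XG∥LT, corresponding at G]
2. ∠AXG = 45°  [△AXG]
3. ∠GXL = 135°  [linear pair at X on AL]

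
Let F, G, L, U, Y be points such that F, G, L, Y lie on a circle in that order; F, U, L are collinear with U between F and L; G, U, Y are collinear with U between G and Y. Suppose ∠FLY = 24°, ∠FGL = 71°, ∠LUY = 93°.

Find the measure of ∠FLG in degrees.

∠FLG = 46°

1. ∠FGY = 24°  [same arc FY]
2. ∠FUG = 93°  [vertical angles at U]
3. ∠GFL = 63°  [△FUG]
4. ∠FLG = 46°  [△FGL]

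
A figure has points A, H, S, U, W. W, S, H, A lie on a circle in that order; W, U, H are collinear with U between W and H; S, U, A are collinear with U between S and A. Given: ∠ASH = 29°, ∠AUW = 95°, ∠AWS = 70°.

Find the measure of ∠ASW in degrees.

1. ∠AWH = 29°  [same arc HA]
2. ∠SAW = 56°  [△WUA]
3. ∠ASW = 54°  [△WSA]

∠ASW = 54°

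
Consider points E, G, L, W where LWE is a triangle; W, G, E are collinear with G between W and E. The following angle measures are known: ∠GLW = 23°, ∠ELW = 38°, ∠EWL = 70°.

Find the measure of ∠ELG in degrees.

∠ELG = 15°

1. ∠LEW = 72°  [△LWE]
2. ∠GWL = 70°  [G on ray WE]
3. ∠GEL = 72°  [G on ray EW]
4. ∠LGW = 87°  [△LWG]
5. ∠EGL = 93°  [linear pair at G on WE]
6. ∠ELG = 15°  [△LGE]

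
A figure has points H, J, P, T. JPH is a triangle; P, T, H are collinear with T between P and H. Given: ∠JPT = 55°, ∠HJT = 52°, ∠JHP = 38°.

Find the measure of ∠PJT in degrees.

∠PJT = 35°

1. ∠JHT = 38°  [T on ray HP]
2. ∠HTJ = 90°  [△JTH]
3. ∠JTP = 90°  [linear pair at T on PH]
4. ∠PJT = 35°  [△JPT]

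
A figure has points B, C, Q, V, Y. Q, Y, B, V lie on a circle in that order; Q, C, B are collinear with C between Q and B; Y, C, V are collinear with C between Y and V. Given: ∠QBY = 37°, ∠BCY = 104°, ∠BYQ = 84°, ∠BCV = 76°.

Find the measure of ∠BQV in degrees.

∠BQV = 39°

1. ∠QVY = 37°  [same arc QY]
2. ∠QCV = 104°  [vertical angles at C]
3. ∠BQV = 39°  [△QCV]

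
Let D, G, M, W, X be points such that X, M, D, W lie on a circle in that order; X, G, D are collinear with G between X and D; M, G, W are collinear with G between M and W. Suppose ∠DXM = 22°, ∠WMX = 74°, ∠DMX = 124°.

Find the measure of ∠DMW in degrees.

1. ∠MDX = 34°  [△XMD]
2. ∠MGX = 84°  [△XGM]
3. ∠DGM = 96°  [linear pair at G on XD]
4. ∠DMW = 50°  [△MGD]

∠DMW = 50°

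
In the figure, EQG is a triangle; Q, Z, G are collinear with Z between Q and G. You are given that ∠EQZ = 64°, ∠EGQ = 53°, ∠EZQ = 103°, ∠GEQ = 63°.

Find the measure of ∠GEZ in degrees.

∠GEZ = 50°

1. ∠EGZ = 53°  [Z on ray GQ]
2. ∠EZG = 77°  [linear pair at Z on QG]
3. ∠GEZ = 50°  [△EZG]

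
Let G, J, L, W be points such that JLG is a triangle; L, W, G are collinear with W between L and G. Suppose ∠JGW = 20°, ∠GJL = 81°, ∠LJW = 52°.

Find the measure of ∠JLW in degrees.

1. ∠JGL = 20°  [W on ray GL]
2. ∠GLJ = 79°  [△JLG]
3. ∠JLW = 79°  [W on ray LG]

∠JLW = 79°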